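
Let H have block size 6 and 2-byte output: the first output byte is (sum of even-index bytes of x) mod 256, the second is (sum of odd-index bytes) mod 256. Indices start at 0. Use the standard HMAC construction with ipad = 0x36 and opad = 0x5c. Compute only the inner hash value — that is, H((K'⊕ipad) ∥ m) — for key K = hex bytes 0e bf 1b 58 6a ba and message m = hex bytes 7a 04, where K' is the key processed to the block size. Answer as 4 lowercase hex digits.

3b87

Key hex bytes 0e bf 1b 58 6a ba is exactly B = 6 bytes: K' = 0e bf 1b 58 6a ba.
K' ⊕ ipad = 38 89 2d 6e 5c 8c.
Inner input = 38 89 2d 6e 5c 8c ∥ 7a 04.
Inner hash: even-index sum = 315 mod 256 = 59; odd-index sum = 391 mod 256 = 135 → 3b 87.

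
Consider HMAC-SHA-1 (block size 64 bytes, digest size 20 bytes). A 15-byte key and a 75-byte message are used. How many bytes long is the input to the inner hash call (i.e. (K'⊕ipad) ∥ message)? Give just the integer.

139

Key is 15 ≤ 64 bytes, zero-padded: |K'| = 64.
Inner input = (K'⊕ipad) ∥ m → 64 + 75 = 139 bytes.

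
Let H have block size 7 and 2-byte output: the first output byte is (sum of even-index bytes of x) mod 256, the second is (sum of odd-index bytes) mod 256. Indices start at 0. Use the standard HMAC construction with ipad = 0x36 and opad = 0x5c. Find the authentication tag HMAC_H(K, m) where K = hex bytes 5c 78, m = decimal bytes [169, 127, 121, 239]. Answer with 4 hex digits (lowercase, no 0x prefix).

Key hex bytes 5c 78 is 2 bytes ≤ B = 7; zero-pad to 7 bytes: K' = 5c 78 00 00 00 00 00.
K' ⊕ ipad = 6a 4e 36 36 36 36 36.  K' ⊕ opad = 00 24 5c 5c 5c 5c 5c.
Inner input = (K'⊕ipad) ∥ m = 6a 4e 36 36 36 36 36 ∥ a9 7f 79 ef.
Inner hash: even-index sum = 634 mod 256 = 122; odd-index sum = 476 mod 256 = 220 → 7a dc.
Outer input = (K'⊕opad) ∥ inner = 00 24 5c 5c 5c 5c 5c ∥ 7a dc.
Outer hash (tag): even-index sum = 496 mod 256 = 240; odd-index sum = 342 mod 256 = 86 → f0 56.

f056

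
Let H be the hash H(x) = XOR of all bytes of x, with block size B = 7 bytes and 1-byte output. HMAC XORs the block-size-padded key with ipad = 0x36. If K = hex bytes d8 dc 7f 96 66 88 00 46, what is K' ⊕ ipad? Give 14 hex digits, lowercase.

Key hex bytes d8 dc 7f 96 66 88 00 46 is 8 bytes > B = 7, so hash it first: H(key) = 45, then zero-pad to 7 bytes: K' = 45 00 00 00 00 00 00.
XOR each byte with 0x36: 45⊕36=73, 00⊕36=36, 00⊕36=36, 00⊕36=36, 00⊕36=36, 00⊕36=36, 00⊕36=36.

73363636363636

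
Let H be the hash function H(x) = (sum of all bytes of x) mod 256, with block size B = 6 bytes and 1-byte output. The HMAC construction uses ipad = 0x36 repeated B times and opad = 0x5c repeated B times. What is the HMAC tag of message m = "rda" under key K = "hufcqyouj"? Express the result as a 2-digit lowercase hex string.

7b

Key "hufcqyouj" = 68 75 66 63 71 79 6f 75 6a is 9 bytes > B = 6, so hash it first: H(key) = de, then zero-pad to 6 bytes: K' = de 00 00 00 00 00.
K' ⊕ ipad = e8 36 36 36 36 36.  K' ⊕ opad = 82 5c 5c 5c 5c 5c.
Inner input = (K'⊕ipad) ∥ m = e8 36 36 36 36 36 ∥ 72 64 61.
Inner hash: sum = 232+54+54+54+54+54+114+100+97 = 813; mod 256 = 45 → 2d.
Outer input = (K'⊕opad) ∥ inner = 82 5c 5c 5c 5c 5c ∥ 2d.
Outer hash (tag): sum = 130+92+92+92+92+92+45 = 635; mod 256 = 123 → 7b.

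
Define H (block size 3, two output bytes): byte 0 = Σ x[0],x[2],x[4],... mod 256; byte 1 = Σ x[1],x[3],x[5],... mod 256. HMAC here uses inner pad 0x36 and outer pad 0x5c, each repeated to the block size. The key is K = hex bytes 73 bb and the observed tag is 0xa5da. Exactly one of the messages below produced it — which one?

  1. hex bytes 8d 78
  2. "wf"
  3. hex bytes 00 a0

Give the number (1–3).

Key hex bytes 73 bb is 2 bytes ≤ B = 3; zero-pad to 3 bytes: K' = 73 bb 00.
K' ⊕ ipad = 45 8d 36; K' ⊕ opad = 2f e7 5c.
m1: inner = H(45 8d 36 8d 78) = f3 1a; tag = H(2f e7 5c f3 1a) = a5da ← matches
m2: inner = H(45 8d 36 77 66) = e1 04; tag = H(2f e7 5c e1 04) = 8fc8
m3: inner = H(45 8d 36 00 a0) = 1b 8d; tag = H(2f e7 5c 1b 8d) = 1802

1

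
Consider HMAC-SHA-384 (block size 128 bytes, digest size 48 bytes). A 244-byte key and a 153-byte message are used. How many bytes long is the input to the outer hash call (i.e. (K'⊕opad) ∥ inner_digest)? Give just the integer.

176

Key is 244 > 128 bytes, so it is hashed to 48 bytes then zero-padded to 128: |K'| = 128.
Outer input = (K'⊕opad) ∥ H(inner) → 128 + 48 = 176 bytes.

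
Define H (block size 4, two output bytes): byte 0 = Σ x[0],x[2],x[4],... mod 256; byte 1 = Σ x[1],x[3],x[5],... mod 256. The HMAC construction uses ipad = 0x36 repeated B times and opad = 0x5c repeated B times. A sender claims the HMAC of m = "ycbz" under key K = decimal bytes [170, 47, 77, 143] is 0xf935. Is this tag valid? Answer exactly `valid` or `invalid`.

Key decimal bytes [170, 47, 77, 143] = aa 2f 4d 8f is exactly B = 4 bytes: K' = aa 2f 4d 8f.
K' ⊕ ipad = 9c 19 7b b9; K' ⊕ opad = f6 73 11 d3.
Inner hash: even-index sum = 498 mod 256 = 242; odd-index sum = 431 mod 256 = 175 → f2 af.
Outer hash (recomputed tag): even-index sum = 505 mod 256 = 249; odd-index sum = 501 mod 256 = 245 → f9 f5.
Recomputed tag = f9f5; claimed = f935 → mismatch.

invalid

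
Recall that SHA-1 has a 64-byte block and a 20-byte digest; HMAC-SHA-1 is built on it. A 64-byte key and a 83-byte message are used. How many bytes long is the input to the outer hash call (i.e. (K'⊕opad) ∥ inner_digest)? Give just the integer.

Key is 64 ≤ 64 bytes, zero-padded: |K'| = 64.
Outer input = (K'⊕opad) ∥ H(inner) → 64 + 20 = 84 bytes.

84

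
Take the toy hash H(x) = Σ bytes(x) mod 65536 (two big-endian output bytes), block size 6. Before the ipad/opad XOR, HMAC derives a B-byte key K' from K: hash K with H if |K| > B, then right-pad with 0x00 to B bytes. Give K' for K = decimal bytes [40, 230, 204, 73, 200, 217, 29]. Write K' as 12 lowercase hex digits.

|K| = 7 > B = 6, so first hash the key.
H(K): sum = 40+230+204+73+200+217+29 = 993 → 03 e1.
Zero-pad H(K) = 03 e1 to 6 bytes: K' = 03 e1 00 00 00 00.

03e100000000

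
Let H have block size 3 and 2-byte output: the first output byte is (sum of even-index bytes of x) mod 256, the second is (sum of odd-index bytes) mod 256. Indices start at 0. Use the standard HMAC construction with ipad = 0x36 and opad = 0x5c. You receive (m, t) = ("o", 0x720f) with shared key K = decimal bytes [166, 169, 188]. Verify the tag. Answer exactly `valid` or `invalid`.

Key decimal bytes [166, 169, 188] = a6 a9 bc is exactly B = 3 bytes: K' = a6 a9 bc.
K' ⊕ ipad = 90 9f 8a; K' ⊕ opad = fa f5 e0.
Inner hash: even-index sum = 282 mod 256 = 26; odd-index sum = 270 mod 256 = 14 → 1a 0e.
Outer hash (recomputed tag): even-index sum = 488 mod 256 = 232; odd-index sum = 271 mod 256 = 15 → e8 0f.
Recomputed tag = e80f; claimed = 720f → mismatch.

invalid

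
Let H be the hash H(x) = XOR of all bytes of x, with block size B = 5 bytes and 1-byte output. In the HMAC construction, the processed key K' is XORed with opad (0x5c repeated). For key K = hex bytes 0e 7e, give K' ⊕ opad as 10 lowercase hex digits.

52225c5c5c

Key hex bytes 0e 7e is 2 bytes ≤ B = 5; zero-pad to 5 bytes: K' = 0e 7e 00 00 00.
XOR each byte with 0x5c: 0e⊕5c=52, 7e⊕5c=22, 00⊕5c=5c, 00⊕5c=5c, 00⊕5c=5c.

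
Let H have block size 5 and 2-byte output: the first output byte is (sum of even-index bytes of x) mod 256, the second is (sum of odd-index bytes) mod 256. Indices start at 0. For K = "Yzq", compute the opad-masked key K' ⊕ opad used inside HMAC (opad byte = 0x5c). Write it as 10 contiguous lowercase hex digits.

05262d5c5c

Key "Yzq" = 59 7a 71 is 3 bytes ≤ B = 5; zero-pad to 5 bytes: K' = 59 7a 71 00 00.
XOR each byte with 0x5c: 59⊕5c=05, 7a⊕5c=26, 71⊕5c=2d, 00⊕5c=5c, 00⊕5c=5c.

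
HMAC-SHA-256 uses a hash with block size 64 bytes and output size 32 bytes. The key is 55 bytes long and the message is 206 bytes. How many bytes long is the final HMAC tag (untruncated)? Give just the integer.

The tag is one SHA-256 digest: 32 bytes.

32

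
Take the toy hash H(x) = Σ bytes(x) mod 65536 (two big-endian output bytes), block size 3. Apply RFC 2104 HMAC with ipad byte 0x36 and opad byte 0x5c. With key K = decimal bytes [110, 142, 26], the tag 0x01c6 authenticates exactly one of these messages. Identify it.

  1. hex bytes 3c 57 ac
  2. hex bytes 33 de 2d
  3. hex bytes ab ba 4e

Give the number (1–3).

Key decimal bytes [110, 142, 26] = 6e 8e 1a is exactly B = 3 bytes: K' = 6e 8e 1a.
K' ⊕ ipad = 58 b8 2c; K' ⊕ opad = 32 d2 46.
m1: inner = H(58 b8 2c 3c 57 ac) = 02 7b; tag = H(32 d2 46 02 7b) = 01c7
m2: inner = H(58 b8 2c 33 de 2d) = 02 7a; tag = H(32 d2 46 02 7a) = 01c6 ← matches
m3: inner = H(58 b8 2c ab ba 4e) = 02 ef; tag = H(32 d2 46 02 ef) = 023b

2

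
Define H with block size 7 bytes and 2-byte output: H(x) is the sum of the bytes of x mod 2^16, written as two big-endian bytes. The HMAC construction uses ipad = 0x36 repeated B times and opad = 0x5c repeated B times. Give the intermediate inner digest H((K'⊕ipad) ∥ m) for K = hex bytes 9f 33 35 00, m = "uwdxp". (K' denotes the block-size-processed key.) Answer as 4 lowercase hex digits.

Key hex bytes 9f 33 35 00 is 4 bytes ≤ B = 7; zero-pad to 7 bytes: K' = 9f 33 35 00 00 00 00.
K' ⊕ ipad = a9 05 03 36 36 36 36.
Inner input = a9 05 03 36 36 36 36 ∥ 75 77 64 78 70.
Inner hash: sum = 169+5+3+54+54+54+54+117+119+100+120+112 = 961 → 03 c1.

03c1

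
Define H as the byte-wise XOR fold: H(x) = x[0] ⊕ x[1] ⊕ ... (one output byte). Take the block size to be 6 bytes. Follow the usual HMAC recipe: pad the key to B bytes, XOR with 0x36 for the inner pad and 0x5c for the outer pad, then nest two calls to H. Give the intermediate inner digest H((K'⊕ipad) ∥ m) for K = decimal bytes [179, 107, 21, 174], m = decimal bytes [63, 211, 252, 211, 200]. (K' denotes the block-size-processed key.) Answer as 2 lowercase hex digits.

Key decimal bytes [179, 107, 21, 174] = b3 6b 15 ae is 4 bytes ≤ B = 6; zero-pad to 6 bytes: K' = b3 6b 15 ae 00 00.
K' ⊕ ipad = 85 5d 23 98 36 36.
Inner input = 85 5d 23 98 36 36 ∥ 3f d3 fc d3 c8.
Inner hash: XOR 85⊕5d⊕23⊕98⊕36⊕36⊕3f⊕d3⊕fc⊕d3⊕c8 = 68.

68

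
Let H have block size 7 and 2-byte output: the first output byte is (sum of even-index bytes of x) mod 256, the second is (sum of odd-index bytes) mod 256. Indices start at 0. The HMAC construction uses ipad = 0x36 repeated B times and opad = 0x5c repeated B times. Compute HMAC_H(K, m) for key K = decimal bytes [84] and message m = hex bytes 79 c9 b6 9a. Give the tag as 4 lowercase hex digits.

ed7b

Key decimal bytes [84] = 54 is 1 byte ≤ B = 7; zero-pad to 7 bytes: K' = 54 00 00 00 00 00 00.
K' ⊕ ipad = 62 36 36 36 36 36 36.  K' ⊕ opad = 08 5c 5c 5c 5c 5c 5c.
Inner input = (K'⊕ipad) ∥ m = 62 36 36 36 36 36 36 ∥ 79 c9 b6 9a.
Inner hash: even-index sum = 615 mod 256 = 103; odd-index sum = 465 mod 256 = 209 → 67 d1.
Outer input = (K'⊕opad) ∥ inner = 08 5c 5c 5c 5c 5c 5c ∥ 67 d1.
Outer hash (tag): even-index sum = 493 mod 256 = 237; odd-index sum = 379 mod 256 = 123 → ed 7b.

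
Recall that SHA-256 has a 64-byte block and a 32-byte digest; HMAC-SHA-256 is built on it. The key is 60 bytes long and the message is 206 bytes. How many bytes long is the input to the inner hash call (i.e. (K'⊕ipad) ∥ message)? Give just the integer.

Key is 60 ≤ 64 bytes, zero-padded: |K'| = 64.
Inner input = (K'⊕ipad) ∥ m → 64 + 206 = 270 bytes.

270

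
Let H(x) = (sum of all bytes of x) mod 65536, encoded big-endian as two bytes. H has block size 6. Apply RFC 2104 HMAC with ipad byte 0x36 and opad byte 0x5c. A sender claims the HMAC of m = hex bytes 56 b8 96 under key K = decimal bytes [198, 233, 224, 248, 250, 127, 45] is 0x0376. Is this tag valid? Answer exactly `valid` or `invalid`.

Key decimal bytes [198, 233, 224, 248, 250, 127, 45] = c6 e9 e0 f8 fa 7f 2d is 7 bytes > B = 6, so hash it first: H(key) = 05 2d, then zero-pad to 6 bytes: K' = 05 2d 00 00 00 00.
K' ⊕ ipad = 33 1b 36 36 36 36; K' ⊕ opad = 59 71 5c 5c 5c 5c.
Inner hash: sum = 51+27+54+54+54+54+86+184+150 = 714 → 02 ca.
Outer hash (recomputed tag): sum = 89+113+92+92+92+92+2+202 = 774 → 03 06.
Recomputed tag = 0306; claimed = 0376 → mismatch.

invalid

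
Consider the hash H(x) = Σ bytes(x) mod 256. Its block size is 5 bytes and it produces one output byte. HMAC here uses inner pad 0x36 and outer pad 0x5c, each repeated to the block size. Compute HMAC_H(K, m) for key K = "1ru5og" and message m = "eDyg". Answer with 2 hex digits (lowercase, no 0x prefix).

Key "1ru5og" = 31 72 75 35 6f 67 is 6 bytes > B = 5, so hash it first: H(key) = 23, then zero-pad to 5 bytes: K' = 23 00 00 00 00.
K' ⊕ ipad = 15 36 36 36 36.  K' ⊕ opad = 7f 5c 5c 5c 5c.
Inner input = (K'⊕ipad) ∥ m = 15 36 36 36 36 ∥ 65 44 79 67.
Inner hash: sum = 21+54+54+54+54+101+68+121+103 = 630; mod 256 = 118 → 76.
Outer input = (K'⊕opad) ∥ inner = 7f 5c 5c 5c 5c ∥ 76.
Outer hash (tag): sum = 127+92+92+92+92+118 = 613; mod 256 = 101 → 65.

65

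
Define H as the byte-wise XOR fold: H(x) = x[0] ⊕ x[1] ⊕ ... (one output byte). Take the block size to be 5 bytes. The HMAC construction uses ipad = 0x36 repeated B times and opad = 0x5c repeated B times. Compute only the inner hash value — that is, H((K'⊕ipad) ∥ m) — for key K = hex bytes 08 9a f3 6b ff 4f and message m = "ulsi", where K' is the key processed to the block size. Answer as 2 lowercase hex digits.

8f

Key hex bytes 08 9a f3 6b ff 4f is 6 bytes > B = 5, so hash it first: H(key) = ba, then zero-pad to 5 bytes: K' = ba 00 00 00 00.
K' ⊕ ipad = 8c 36 36 36 36.
Inner input = 8c 36 36 36 36 ∥ 75 6c 73 69.
Inner hash: XOR 8c⊕36⊕36⊕36⊕36⊕75⊕6c⊕73⊕69 = 8f.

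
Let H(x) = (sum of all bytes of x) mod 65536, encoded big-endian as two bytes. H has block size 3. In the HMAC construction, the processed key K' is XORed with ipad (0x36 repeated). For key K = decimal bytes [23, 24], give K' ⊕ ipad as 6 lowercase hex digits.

212e36

Key decimal bytes [23, 24] = 17 18 is 2 bytes ≤ B = 3; zero-pad to 3 bytes: K' = 17 18 00.
XOR each byte with 0x36: 17⊕36=21, 18⊕36=2e, 00⊕36=36.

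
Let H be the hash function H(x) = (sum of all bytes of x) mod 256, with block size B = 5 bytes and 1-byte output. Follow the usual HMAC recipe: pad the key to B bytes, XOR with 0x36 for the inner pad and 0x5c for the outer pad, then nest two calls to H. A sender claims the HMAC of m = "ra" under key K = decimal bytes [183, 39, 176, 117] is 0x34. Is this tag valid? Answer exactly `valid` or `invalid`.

Key decimal bytes [183, 39, 176, 117] = b7 27 b0 75 is 4 bytes ≤ B = 5; zero-pad to 5 bytes: K' = b7 27 b0 75 00.
K' ⊕ ipad = 81 11 86 43 36; K' ⊕ opad = eb 7b ec 29 5c.
Inner hash: sum = 129+17+134+67+54+114+97 = 612; mod 256 = 100 → 64.
Outer hash (recomputed tag): sum = 235+123+236+41+92+100 = 827; mod 256 = 59 → 3b.
Recomputed tag = 3b; claimed = 34 → mismatch.

invalid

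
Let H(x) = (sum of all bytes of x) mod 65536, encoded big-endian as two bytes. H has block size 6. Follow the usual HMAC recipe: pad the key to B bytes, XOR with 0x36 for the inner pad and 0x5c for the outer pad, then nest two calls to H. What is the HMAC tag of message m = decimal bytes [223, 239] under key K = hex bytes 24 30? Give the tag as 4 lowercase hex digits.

0314

Key hex bytes 24 30 is 2 bytes ≤ B = 6; zero-pad to 6 bytes: K' = 24 30 00 00 00 00.
K' ⊕ ipad = 12 06 36 36 36 36.  K' ⊕ opad = 78 6c 5c 5c 5c 5c.
Inner input = (K'⊕ipad) ∥ m = 12 06 36 36 36 36 ∥ df ef.
Inner hash: sum = 18+6+54+54+54+54+223+239 = 702 → 02 be.
Outer input = (K'⊕opad) ∥ inner = 78 6c 5c 5c 5c 5c ∥ 02 be.
Outer hash (tag): sum = 120+108+92+92+92+92+2+190 = 788 → 03 14.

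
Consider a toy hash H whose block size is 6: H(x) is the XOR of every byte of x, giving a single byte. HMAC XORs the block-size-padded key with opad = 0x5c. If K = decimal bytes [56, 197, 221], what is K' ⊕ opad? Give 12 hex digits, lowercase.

6499815c5c5c

Key decimal bytes [56, 197, 221] = 38 c5 dd is 3 bytes ≤ B = 6; zero-pad to 6 bytes: K' = 38 c5 dd 00 00 00.
XOR each byte with 0x5c: 38⊕5c=64, c5⊕5c=99, dd⊕5c=81, 00⊕5c=5c, 00⊕5c=5c, 00⊕5c=5c.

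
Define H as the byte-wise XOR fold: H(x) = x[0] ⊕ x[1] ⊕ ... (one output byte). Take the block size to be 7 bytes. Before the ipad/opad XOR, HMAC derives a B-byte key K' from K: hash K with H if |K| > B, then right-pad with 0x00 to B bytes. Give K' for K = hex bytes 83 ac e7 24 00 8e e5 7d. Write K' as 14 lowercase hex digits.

fa000000000000

|K| = 8 > B = 7, so first hash the key.
H(K): XOR 83⊕ac⊕e7⊕24⊕00⊕8e⊕e5⊕7d = fa.
Zero-pad H(K) = fa to 7 bytes: K' = fa 00 00 00 00 00 00.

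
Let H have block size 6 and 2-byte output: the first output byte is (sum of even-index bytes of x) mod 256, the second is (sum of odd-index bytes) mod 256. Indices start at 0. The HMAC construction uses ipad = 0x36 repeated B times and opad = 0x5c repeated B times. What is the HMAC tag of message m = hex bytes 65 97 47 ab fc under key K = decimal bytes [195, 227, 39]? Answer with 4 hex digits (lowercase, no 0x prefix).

Key decimal bytes [195, 227, 39] = c3 e3 27 is 3 bytes ≤ B = 6; zero-pad to 6 bytes: K' = c3 e3 27 00 00 00.
K' ⊕ ipad = f5 d5 11 36 36 36.  K' ⊕ opad = 9f bf 7b 5c 5c 5c.
Inner input = (K'⊕ipad) ∥ m = f5 d5 11 36 36 36 ∥ 65 97 47 ab fc.
Inner hash: even-index sum = 740 mod 256 = 228; odd-index sum = 643 mod 256 = 131 → e4 83.
Outer input = (K'⊕opad) ∥ inner = 9f bf 7b 5c 5c 5c ∥ e4 83.
Outer hash (tag): even-index sum = 602 mod 256 = 90; odd-index sum = 506 mod 256 = 250 → 5a fa.

5afa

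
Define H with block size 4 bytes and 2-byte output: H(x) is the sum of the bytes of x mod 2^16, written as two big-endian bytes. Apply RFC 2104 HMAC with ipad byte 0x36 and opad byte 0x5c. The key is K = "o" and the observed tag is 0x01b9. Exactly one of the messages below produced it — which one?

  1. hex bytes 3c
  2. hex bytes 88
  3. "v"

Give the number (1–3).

Key "o" = 6f is 1 byte ≤ B = 4; zero-pad to 4 bytes: K' = 6f 00 00 00.
K' ⊕ ipad = 59 36 36 36; K' ⊕ opad = 33 5c 5c 5c.
m1: inner = H(59 36 36 36 3c) = 01 37; tag = H(33 5c 5c 5c 01 37) = 017f
m2: inner = H(59 36 36 36 88) = 01 83; tag = H(33 5c 5c 5c 01 83) = 01cb
m3: inner = H(59 36 36 36 76) = 01 71; tag = H(33 5c 5c 5c 01 71) = 01b9 ← matches

3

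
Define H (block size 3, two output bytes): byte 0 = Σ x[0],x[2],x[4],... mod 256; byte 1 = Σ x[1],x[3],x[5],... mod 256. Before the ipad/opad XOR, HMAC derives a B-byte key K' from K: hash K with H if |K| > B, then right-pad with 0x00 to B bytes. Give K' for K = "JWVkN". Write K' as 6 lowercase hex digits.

|K| = 5 > B = 3, so first hash the key.
H(K): even-index sum = 238 mod 256 = 238; odd-index sum = 194 mod 256 = 194 → ee c2.
Zero-pad H(K) = ee c2 to 3 bytes: K' = ee c2 00.

eec200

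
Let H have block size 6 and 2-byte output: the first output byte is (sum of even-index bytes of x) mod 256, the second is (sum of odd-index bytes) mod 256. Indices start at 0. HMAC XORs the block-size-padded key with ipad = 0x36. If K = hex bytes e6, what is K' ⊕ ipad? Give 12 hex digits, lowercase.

Key hex bytes e6 is 1 byte ≤ B = 6; zero-pad to 6 bytes: K' = e6 00 00 00 00 00.
XOR each byte with 0x36: e6⊕36=d0, 00⊕36=36, 00⊕36=36, 00⊕36=36, 00⊕36=36, 00⊕36=36.

d03636363636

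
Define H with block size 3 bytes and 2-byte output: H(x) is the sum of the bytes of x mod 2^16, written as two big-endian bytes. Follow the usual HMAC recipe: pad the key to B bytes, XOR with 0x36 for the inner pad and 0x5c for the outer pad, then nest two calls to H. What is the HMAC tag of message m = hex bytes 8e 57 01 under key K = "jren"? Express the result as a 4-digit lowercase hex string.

Key "jren" = 6a 72 65 6e is 4 bytes > B = 3, so hash it first: H(key) = 01 af, then zero-pad to 3 bytes: K' = 01 af 00.
K' ⊕ ipad = 37 99 36.  K' ⊕ opad = 5d f3 5c.
Inner input = (K'⊕ipad) ∥ m = 37 99 36 ∥ 8e 57 01.
Inner hash: sum = 55+153+54+142+87+1 = 492 → 01 ec.
Outer input = (K'⊕opad) ∥ inner = 5d f3 5c ∥ 01 ec.
Outer hash (tag): sum = 93+243+92+1+236 = 665 → 02 99.

0299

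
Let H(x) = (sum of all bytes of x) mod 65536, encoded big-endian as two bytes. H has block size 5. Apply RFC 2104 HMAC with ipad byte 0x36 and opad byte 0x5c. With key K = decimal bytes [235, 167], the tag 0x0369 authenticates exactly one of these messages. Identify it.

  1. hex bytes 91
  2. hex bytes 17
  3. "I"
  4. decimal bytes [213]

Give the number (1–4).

Key decimal bytes [235, 167] = eb a7 is 2 bytes ≤ B = 5; zero-pad to 5 bytes: K' = eb a7 00 00 00.
K' ⊕ ipad = dd 91 36 36 36; K' ⊕ opad = b7 fb 5c 5c 5c.
m1: inner = H(dd 91 36 36 36 91) = 02 a1; tag = H(b7 fb 5c 5c 5c 02 a1) = 0369 ← matches
m2: inner = H(dd 91 36 36 36 17) = 02 27; tag = H(b7 fb 5c 5c 5c 02 27) = 02ef
m3: inner = H(dd 91 36 36 36 49) = 02 59; tag = H(b7 fb 5c 5c 5c 02 59) = 0321
m4: inner = H(dd 91 36 36 36 d5) = 02 e5; tag = H(b7 fb 5c 5c 5c 02 e5) = 03ad

1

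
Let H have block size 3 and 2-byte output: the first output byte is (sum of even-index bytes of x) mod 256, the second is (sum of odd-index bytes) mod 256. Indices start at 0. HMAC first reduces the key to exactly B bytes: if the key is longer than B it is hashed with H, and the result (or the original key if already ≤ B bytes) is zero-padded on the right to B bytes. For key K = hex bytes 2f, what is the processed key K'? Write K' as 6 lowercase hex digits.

Key hex bytes 2f is 1 byte ≤ B = 3; zero-pad to 3 bytes: K' = 2f 00 00.

2f0000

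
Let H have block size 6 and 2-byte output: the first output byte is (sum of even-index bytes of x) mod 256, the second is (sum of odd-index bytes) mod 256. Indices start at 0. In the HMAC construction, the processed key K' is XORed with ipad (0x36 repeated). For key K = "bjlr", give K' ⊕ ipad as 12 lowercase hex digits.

Key "bjlr" = 62 6a 6c 72 is 4 bytes ≤ B = 6; zero-pad to 6 bytes: K' = 62 6a 6c 72 00 00.
XOR each byte with 0x36: 62⊕36=54, 6a⊕36=5c, 6c⊕36=5a, 72⊕36=44, 00⊕36=36, 00⊕36=36.

545c5a443636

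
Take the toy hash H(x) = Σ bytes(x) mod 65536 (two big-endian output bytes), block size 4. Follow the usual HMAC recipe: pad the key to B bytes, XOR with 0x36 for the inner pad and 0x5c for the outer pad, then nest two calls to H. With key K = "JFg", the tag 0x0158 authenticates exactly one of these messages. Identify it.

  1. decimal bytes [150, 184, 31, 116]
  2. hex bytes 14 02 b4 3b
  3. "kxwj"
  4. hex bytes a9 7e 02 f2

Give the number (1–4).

Key "JFg" = 4a 46 67 is 3 bytes ≤ B = 4; zero-pad to 4 bytes: K' = 4a 46 67 00.
K' ⊕ ipad = 7c 70 51 36; K' ⊕ opad = 16 1a 3b 5c.
m1: inner = H(7c 70 51 36 96 b8 1f 74) = 03 54; tag = H(16 1a 3b 5c 03 54) = 011e
m2: inner = H(7c 70 51 36 14 02 b4 3b) = 02 78; tag = H(16 1a 3b 5c 02 78) = 0141
m3: inner = H(7c 70 51 36 6b 78 77 6a) = 03 37; tag = H(16 1a 3b 5c 03 37) = 0101
m4: inner = H(7c 70 51 36 a9 7e 02 f2) = 03 8e; tag = H(16 1a 3b 5c 03 8e) = 0158 ← matches

4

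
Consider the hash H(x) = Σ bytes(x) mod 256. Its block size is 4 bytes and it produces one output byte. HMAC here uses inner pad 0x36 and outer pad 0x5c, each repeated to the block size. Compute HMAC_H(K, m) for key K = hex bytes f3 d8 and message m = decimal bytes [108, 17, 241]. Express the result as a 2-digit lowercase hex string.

Key hex bytes f3 d8 is 2 bytes ≤ B = 4; zero-pad to 4 bytes: K' = f3 d8 00 00.
K' ⊕ ipad = c5 ee 36 36.  K' ⊕ opad = af 84 5c 5c.
Inner input = (K'⊕ipad) ∥ m = c5 ee 36 36 ∥ 6c 11 f1.
Inner hash: sum = 197+238+54+54+108+17+241 = 909; mod 256 = 141 → 8d.
Outer input = (K'⊕opad) ∥ inner = af 84 5c 5c ∥ 8d.
Outer hash (tag): sum = 175+132+92+92+141 = 632; mod 256 = 120 → 78.

78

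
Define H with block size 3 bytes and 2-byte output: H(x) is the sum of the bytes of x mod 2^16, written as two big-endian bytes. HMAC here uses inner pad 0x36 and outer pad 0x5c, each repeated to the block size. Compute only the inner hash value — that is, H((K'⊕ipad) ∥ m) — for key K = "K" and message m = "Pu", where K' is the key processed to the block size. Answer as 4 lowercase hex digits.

01ae

Key "K" = 4b is 1 byte ≤ B = 3; zero-pad to 3 bytes: K' = 4b 00 00.
K' ⊕ ipad = 7d 36 36.
Inner input = 7d 36 36 ∥ 50 75.
Inner hash: sum = 125+54+54+80+117 = 430 → 01 ae.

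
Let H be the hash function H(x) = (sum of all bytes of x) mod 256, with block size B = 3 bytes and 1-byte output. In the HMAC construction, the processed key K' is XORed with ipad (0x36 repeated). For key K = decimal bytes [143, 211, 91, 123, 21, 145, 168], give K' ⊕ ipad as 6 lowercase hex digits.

b03636

Key decimal bytes [143, 211, 91, 123, 21, 145, 168] = 8f d3 5b 7b 15 91 a8 is 7 bytes > B = 3, so hash it first: H(key) = 86, then zero-pad to 3 bytes: K' = 86 00 00.
XOR each byte with 0x36: 86⊕36=b0, 00⊕36=36, 00⊕36=36.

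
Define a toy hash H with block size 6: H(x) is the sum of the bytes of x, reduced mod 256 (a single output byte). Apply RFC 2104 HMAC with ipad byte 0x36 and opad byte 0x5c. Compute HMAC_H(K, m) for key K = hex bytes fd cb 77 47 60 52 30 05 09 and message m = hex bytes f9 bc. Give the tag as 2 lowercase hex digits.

f9

Key hex bytes fd cb 77 47 60 52 30 05 09 is 9 bytes > B = 6, so hash it first: H(key) = 76, then zero-pad to 6 bytes: K' = 76 00 00 00 00 00.
K' ⊕ ipad = 40 36 36 36 36 36.  K' ⊕ opad = 2a 5c 5c 5c 5c 5c.
Inner input = (K'⊕ipad) ∥ m = 40 36 36 36 36 36 ∥ f9 bc.
Inner hash: sum = 64+54+54+54+54+54+249+188 = 771; mod 256 = 3 → 03.
Outer input = (K'⊕opad) ∥ inner = 2a 5c 5c 5c 5c 5c ∥ 03.
Outer hash (tag): sum = 42+92+92+92+92+92+3 = 505; mod 256 = 249 → f9.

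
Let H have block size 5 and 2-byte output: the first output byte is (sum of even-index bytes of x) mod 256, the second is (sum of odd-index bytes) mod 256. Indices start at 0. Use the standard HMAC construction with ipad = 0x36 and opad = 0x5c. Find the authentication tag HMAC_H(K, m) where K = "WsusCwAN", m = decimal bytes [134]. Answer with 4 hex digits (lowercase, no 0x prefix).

1d25

Key "WsusCwAN" = 57 73 75 73 43 77 41 4e is 8 bytes > B = 5, so hash it first: H(key) = 50 ab, then zero-pad to 5 bytes: K' = 50 ab 00 00 00.
K' ⊕ ipad = 66 9d 36 36 36.  K' ⊕ opad = 0c f7 5c 5c 5c.
Inner input = (K'⊕ipad) ∥ m = 66 9d 36 36 36 ∥ 86.
Inner hash: even-index sum = 210 mod 256 = 210; odd-index sum = 345 mod 256 = 89 → d2 59.
Outer input = (K'⊕opad) ∥ inner = 0c f7 5c 5c 5c ∥ d2 59.
Outer hash (tag): even-index sum = 285 mod 256 = 29; odd-index sum = 549 mod 256 = 37 → 1d 25.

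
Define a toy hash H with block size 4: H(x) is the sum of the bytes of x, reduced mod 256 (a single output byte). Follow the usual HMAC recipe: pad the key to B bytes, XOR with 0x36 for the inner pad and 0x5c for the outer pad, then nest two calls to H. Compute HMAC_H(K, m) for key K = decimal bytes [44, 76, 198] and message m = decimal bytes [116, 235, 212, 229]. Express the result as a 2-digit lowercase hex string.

Key decimal bytes [44, 76, 198] = 2c 4c c6 is 3 bytes ≤ B = 4; zero-pad to 4 bytes: K' = 2c 4c c6 00.
K' ⊕ ipad = 1a 7a f0 36.  K' ⊕ opad = 70 10 9a 5c.
Inner input = (K'⊕ipad) ∥ m = 1a 7a f0 36 ∥ 74 eb d4 e5.
Inner hash: sum = 26+122+240+54+116+235+212+229 = 1234; mod 256 = 210 → d2.
Outer input = (K'⊕opad) ∥ inner = 70 10 9a 5c ∥ d2.
Outer hash (tag): sum = 112+16+154+92+210 = 584; mod 256 = 72 → 48.

48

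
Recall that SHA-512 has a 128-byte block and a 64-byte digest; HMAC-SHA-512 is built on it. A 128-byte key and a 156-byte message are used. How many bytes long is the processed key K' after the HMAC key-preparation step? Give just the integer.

128

Key is 128 ≤ 128 bytes, zero-padded: |K'| = 128.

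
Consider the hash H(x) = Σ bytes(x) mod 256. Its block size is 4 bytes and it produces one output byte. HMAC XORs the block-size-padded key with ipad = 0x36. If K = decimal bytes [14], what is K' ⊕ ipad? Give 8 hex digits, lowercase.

38363636

Key decimal bytes [14] = 0e is 1 byte ≤ B = 4; zero-pad to 4 bytes: K' = 0e 00 00 00.
XOR each byte with 0x36: 0e⊕36=38, 00⊕36=36, 00⊕36=36, 00⊕36=36.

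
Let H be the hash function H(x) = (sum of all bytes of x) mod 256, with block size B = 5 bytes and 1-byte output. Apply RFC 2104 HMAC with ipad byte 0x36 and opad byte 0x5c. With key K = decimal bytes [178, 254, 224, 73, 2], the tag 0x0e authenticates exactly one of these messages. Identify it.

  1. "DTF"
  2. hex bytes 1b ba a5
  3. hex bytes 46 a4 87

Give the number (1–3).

Key decimal bytes [178, 254, 224, 73, 2] = b2 fe e0 49 02 is exactly B = 5 bytes: K' = b2 fe e0 49 02.
K' ⊕ ipad = 84 c8 d6 7f 34; K' ⊕ opad = ee a2 bc 15 5e.
m1: inner = H(84 c8 d6 7f 34 44 54 46) = b3; tag = H(ee a2 bc 15 5e b3) = 72
m2: inner = H(84 c8 d6 7f 34 1b ba a5) = 4f; tag = H(ee a2 bc 15 5e 4f) = 0e ← matches
m3: inner = H(84 c8 d6 7f 34 46 a4 87) = 46; tag = H(ee a2 bc 15 5e 46) = 05

2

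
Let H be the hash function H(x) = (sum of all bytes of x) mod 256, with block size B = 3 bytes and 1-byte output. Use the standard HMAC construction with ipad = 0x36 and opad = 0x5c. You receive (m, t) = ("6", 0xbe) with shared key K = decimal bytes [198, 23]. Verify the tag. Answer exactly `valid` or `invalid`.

Key decimal bytes [198, 23] = c6 17 is 2 bytes ≤ B = 3; zero-pad to 3 bytes: K' = c6 17 00.
K' ⊕ ipad = f0 21 36; K' ⊕ opad = 9a 4b 5c.
Inner hash: sum = 240+33+54+54 = 381; mod 256 = 125 → 7d.
Outer hash (recomputed tag): sum = 154+75+92+125 = 446; mod 256 = 190 → be.
Recomputed tag = be; claimed = be → match.

valid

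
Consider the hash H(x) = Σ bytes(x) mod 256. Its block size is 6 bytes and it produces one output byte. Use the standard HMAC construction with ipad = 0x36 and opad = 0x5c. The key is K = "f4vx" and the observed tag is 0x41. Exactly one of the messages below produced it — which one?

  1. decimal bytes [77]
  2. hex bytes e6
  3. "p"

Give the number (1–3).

Key "f4vx" = 66 34 76 78 is 4 bytes ≤ B = 6; zero-pad to 6 bytes: K' = 66 34 76 78 00 00.
K' ⊕ ipad = 50 02 40 4e 36 36; K' ⊕ opad = 3a 68 2a 24 5c 5c.
m1: inner = H(50 02 40 4e 36 36 4d) = 99; tag = H(3a 68 2a 24 5c 5c 99) = 41 ← matches
m2: inner = H(50 02 40 4e 36 36 e6) = 32; tag = H(3a 68 2a 24 5c 5c 32) = da
m3: inner = H(50 02 40 4e 36 36 70) = bc; tag = H(3a 68 2a 24 5c 5c bc) = 64

1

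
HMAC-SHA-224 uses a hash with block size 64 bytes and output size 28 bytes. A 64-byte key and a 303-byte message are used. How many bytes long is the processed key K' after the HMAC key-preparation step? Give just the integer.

Key is 64 ≤ 64 bytes, zero-padded: |K'| = 64.

64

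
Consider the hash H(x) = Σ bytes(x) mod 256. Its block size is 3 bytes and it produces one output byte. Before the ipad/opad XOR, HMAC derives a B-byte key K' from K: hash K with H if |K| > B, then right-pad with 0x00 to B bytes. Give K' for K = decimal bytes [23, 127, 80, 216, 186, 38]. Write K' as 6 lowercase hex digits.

|K| = 6 > B = 3, so first hash the key.
H(K): sum = 23+127+80+216+186+38 = 670; mod 256 = 158 → 9e.
Zero-pad H(K) = 9e to 3 bytes: K' = 9e 00 00.

9e0000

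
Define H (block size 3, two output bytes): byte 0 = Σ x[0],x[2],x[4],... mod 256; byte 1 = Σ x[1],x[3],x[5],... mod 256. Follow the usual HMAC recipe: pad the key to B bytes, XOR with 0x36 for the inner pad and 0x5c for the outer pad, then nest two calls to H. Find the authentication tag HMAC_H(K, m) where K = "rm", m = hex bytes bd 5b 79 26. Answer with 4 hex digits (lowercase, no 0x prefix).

1b2c

Key "rm" = 72 6d is 2 bytes ≤ B = 3; zero-pad to 3 bytes: K' = 72 6d 00.
K' ⊕ ipad = 44 5b 36.  K' ⊕ opad = 2e 31 5c.
Inner input = (K'⊕ipad) ∥ m = 44 5b 36 ∥ bd 5b 79 26.
Inner hash: even-index sum = 251 mod 256 = 251; odd-index sum = 401 mod 256 = 145 → fb 91.
Outer input = (K'⊕opad) ∥ inner = 2e 31 5c ∥ fb 91.
Outer hash (tag): even-index sum = 283 mod 256 = 27; odd-index sum = 300 mod 256 = 44 → 1b 2c.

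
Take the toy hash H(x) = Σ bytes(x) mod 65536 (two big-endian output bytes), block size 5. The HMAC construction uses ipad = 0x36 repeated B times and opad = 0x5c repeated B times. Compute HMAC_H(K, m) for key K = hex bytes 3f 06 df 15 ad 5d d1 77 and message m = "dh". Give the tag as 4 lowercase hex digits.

Key hex bytes 3f 06 df 15 ad 5d d1 77 is 8 bytes > B = 5, so hash it first: H(key) = 03 8b, then zero-pad to 5 bytes: K' = 03 8b 00 00 00.
K' ⊕ ipad = 35 bd 36 36 36.  K' ⊕ opad = 5f d7 5c 5c 5c.
Inner input = (K'⊕ipad) ∥ m = 35 bd 36 36 36 ∥ 64 68.
Inner hash: sum = 53+189+54+54+54+100+104 = 608 → 02 60.
Outer input = (K'⊕opad) ∥ inner = 5f d7 5c 5c 5c ∥ 02 60.
Outer hash (tag): sum = 95+215+92+92+92+2+96 = 684 → 02 ac.

02ac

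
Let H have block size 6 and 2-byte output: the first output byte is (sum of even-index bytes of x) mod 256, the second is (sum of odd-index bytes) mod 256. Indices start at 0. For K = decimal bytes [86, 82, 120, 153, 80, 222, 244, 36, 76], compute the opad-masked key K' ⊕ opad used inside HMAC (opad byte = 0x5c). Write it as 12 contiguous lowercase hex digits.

02b15c5c5c5c

Key decimal bytes [86, 82, 120, 153, 80, 222, 244, 36, 76] = 56 52 78 99 50 de f4 24 4c is 9 bytes > B = 6, so hash it first: H(key) = 5e ed, then zero-pad to 6 bytes: K' = 5e ed 00 00 00 00.
XOR each byte with 0x5c: 5e⊕5c=02, ed⊕5c=b1, 00⊕5c=5c, 00⊕5c=5c, 00⊕5c=5c, 00⊕5c=5c.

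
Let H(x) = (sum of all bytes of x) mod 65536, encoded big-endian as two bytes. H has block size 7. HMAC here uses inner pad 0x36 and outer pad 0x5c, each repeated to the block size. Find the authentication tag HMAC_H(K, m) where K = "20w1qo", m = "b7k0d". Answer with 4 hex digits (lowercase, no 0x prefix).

Key "20w1qo" = 32 30 77 31 71 6f is 6 bytes ≤ B = 7; zero-pad to 7 bytes: K' = 32 30 77 31 71 6f 00.
K' ⊕ ipad = 04 06 41 07 47 59 36.  K' ⊕ opad = 6e 6c 2b 6d 2d 33 5c.
Inner input = (K'⊕ipad) ∥ m = 04 06 41 07 47 59 36 ∥ 62 37 6b 30 64.
Inner hash: sum = 4+6+65+7+71+89+54+98+55+107+48+100 = 704 → 02 c0.
Outer input = (K'⊕opad) ∥ inner = 6e 6c 2b 6d 2d 33 5c ∥ 02 c0.
Outer hash (tag): sum = 110+108+43+109+45+51+92+2+192 = 752 → 02 f0.

02f0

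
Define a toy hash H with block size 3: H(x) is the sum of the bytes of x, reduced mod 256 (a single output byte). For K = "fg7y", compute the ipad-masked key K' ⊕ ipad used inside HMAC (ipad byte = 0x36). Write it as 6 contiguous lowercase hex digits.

4b3636

Key "fg7y" = 66 67 37 79 is 4 bytes > B = 3, so hash it first: H(key) = 7d, then zero-pad to 3 bytes: K' = 7d 00 00.
XOR each byte with 0x36: 7d⊕36=4b, 00⊕36=36, 00⊕36=36.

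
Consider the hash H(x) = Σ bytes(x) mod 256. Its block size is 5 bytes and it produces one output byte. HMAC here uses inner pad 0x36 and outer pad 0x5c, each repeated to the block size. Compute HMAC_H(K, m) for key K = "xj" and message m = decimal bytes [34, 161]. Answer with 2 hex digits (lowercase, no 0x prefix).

7d

Key "xj" = 78 6a is 2 bytes ≤ B = 5; zero-pad to 5 bytes: K' = 78 6a 00 00 00.
K' ⊕ ipad = 4e 5c 36 36 36.  K' ⊕ opad = 24 36 5c 5c 5c.
Inner input = (K'⊕ipad) ∥ m = 4e 5c 36 36 36 ∥ 22 a1.
Inner hash: sum = 78+92+54+54+54+34+161 = 527; mod 256 = 15 → 0f.
Outer input = (K'⊕opad) ∥ inner = 24 36 5c 5c 5c ∥ 0f.
Outer hash (tag): sum = 36+54+92+92+92+15 = 381; mod 256 = 125 → 7d.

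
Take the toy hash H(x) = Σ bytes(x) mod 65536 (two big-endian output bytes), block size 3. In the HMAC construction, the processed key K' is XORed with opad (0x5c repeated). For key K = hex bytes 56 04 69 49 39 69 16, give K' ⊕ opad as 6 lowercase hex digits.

Key hex bytes 56 04 69 49 39 69 16 is 7 bytes > B = 3, so hash it first: H(key) = 01 c4, then zero-pad to 3 bytes: K' = 01 c4 00.
XOR each byte with 0x5c: 01⊕5c=5d, c4⊕5c=98, 00⊕5c=5c.

5d985c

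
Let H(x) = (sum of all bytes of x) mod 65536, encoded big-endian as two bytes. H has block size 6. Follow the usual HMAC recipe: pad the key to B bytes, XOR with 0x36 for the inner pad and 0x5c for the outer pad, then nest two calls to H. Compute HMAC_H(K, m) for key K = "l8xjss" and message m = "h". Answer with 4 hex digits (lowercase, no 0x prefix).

Key "l8xjss" = 6c 38 78 6a 73 73 is exactly B = 6 bytes: K' = 6c 38 78 6a 73 73.
K' ⊕ ipad = 5a 0e 4e 5c 45 45.  K' ⊕ opad = 30 64 24 36 2f 2f.
Inner input = (K'⊕ipad) ∥ m = 5a 0e 4e 5c 45 45 ∥ 68.
Inner hash: sum = 90+14+78+92+69+69+104 = 516 → 02 04.
Outer input = (K'⊕opad) ∥ inner = 30 64 24 36 2f 2f ∥ 02 04.
Outer hash (tag): sum = 48+100+36+54+47+47+2+4 = 338 → 01 52.

0152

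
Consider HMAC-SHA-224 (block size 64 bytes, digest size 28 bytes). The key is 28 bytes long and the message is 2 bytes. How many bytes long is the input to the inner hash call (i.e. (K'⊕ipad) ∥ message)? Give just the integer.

66

Key is 28 ≤ 64 bytes, zero-padded: |K'| = 64.
Inner input = (K'⊕ipad) ∥ m → 64 + 2 = 66 bytes.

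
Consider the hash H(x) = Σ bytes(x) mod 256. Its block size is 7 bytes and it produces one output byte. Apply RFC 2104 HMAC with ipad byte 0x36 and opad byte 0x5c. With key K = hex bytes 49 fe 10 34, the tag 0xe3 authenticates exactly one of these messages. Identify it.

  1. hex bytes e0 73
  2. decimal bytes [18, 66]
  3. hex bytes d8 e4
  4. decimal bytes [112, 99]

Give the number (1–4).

1

Key hex bytes 49 fe 10 34 is 4 bytes ≤ B = 7; zero-pad to 7 bytes: K' = 49 fe 10 34 00 00 00.
K' ⊕ ipad = 7f c8 26 02 36 36 36; K' ⊕ opad = 15 a2 4c 68 5c 5c 5c.
m1: inner = H(7f c8 26 02 36 36 36 e0 73) = 64; tag = H(15 a2 4c 68 5c 5c 5c 64) = e3 ← matches
m2: inner = H(7f c8 26 02 36 36 36 12 42) = 65; tag = H(15 a2 4c 68 5c 5c 5c 65) = e4
m3: inner = H(7f c8 26 02 36 36 36 d8 e4) = cd; tag = H(15 a2 4c 68 5c 5c 5c cd) = 4c
m4: inner = H(7f c8 26 02 36 36 36 70 63) = e4; tag = H(15 a2 4c 68 5c 5c 5c e4) = 63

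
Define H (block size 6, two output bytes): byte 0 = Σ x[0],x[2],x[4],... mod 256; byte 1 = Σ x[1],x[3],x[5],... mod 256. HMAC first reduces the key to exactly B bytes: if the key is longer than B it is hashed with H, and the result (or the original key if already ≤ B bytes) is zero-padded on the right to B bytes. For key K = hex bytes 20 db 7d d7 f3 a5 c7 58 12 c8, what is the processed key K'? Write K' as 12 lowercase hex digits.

|K| = 10 > B = 6, so first hash the key.
H(K): even-index sum = 617 mod 256 = 105; odd-index sum = 887 mod 256 = 119 → 69 77.
Zero-pad H(K) = 69 77 to 6 bytes: K' = 69 77 00 00 00 00.

697700000000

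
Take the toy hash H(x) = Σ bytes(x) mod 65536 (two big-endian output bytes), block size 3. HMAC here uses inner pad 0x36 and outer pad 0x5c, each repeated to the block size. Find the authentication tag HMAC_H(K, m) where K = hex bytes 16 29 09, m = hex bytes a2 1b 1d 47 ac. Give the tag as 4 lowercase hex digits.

0161

Key hex bytes 16 29 09 is exactly B = 3 bytes: K' = 16 29 09.
K' ⊕ ipad = 20 1f 3f.  K' ⊕ opad = 4a 75 55.
Inner input = (K'⊕ipad) ∥ m = 20 1f 3f ∥ a2 1b 1d 47 ac.
Inner hash: sum = 32+31+63+162+27+29+71+172 = 587 → 02 4b.
Outer input = (K'⊕opad) ∥ inner = 4a 75 55 ∥ 02 4b.
Outer hash (tag): sum = 74+117+85+2+75 = 353 → 01 61.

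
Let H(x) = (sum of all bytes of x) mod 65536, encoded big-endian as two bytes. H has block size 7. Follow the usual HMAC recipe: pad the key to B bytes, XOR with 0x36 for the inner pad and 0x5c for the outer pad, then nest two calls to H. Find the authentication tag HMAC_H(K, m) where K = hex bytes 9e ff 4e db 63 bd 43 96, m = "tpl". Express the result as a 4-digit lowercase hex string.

0323

Key hex bytes 9e ff 4e db 63 bd 43 96 is 8 bytes > B = 7, so hash it first: H(key) = 04 bf, then zero-pad to 7 bytes: K' = 04 bf 00 00 00 00 00.
K' ⊕ ipad = 32 89 36 36 36 36 36.  K' ⊕ opad = 58 e3 5c 5c 5c 5c 5c.
Inner input = (K'⊕ipad) ∥ m = 32 89 36 36 36 36 36 ∥ 74 70 6c.
Inner hash: sum = 50+137+54+54+54+54+54+116+112+108 = 793 → 03 19.
Outer input = (K'⊕opad) ∥ inner = 58 e3 5c 5c 5c 5c 5c ∥ 03 19.
Outer hash (tag): sum = 88+227+92+92+92+92+92+3+25 = 803 → 03 23.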